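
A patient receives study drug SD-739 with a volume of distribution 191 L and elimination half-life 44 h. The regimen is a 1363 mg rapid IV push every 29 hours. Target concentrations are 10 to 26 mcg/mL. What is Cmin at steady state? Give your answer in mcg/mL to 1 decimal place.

k = ln2/t½ = ln2/44 ≈ 0.015753 h⁻¹; fraction remaining f = e^(−kτ) = e^(−0.015753×29) ≈ 0.6333.
Each bolus raises the concentration by D/Vd = 1363/191 ≈ 7.136 mcg/mL.
Steady-state trough Cmin,ss = C₀·f/(1−f) ≈ 7.136 × 0.6333/0.3667 ≈ 12.324 mcg/mL.
Trough 12.3 mcg/mL vs MEC 10 mcg/mL: adequate.

12.3 mcg/mL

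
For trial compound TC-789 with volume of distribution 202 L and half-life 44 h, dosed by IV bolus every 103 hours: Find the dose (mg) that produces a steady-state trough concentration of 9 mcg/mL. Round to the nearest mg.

7392 mg

τ/t½ = 103/44 ≈ 2.3409, so f = (1/2)^(103/44) ≈ 0.197386.
Cmin,ss = (D/Vd)·f/(1−f), so D = Cmin,ss·Vd·(1−f)/f.
D = 9 × 202 × (1−f)/f ≈ 9 × 202 × 4.06622 ≈ 7392.39 mg.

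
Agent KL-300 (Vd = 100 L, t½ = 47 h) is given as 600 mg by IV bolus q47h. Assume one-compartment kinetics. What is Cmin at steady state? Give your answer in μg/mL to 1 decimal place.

τ = 47 h = 1 half-life, so f = (1/2)^1 = 0.5.
Accumulation ratio R = 1/(1 − f) = 1/0.5 = 2/1.
Single-dose peak C₀ = D/Vd = 600/100 = 6 μg/mL.
Steady-state peak Cmax,ss = C₀·R = 6 × 2/1 ≈ 12.000 μg/mL.
Steady-state trough Cmin,ss = Cmax,ss·f ≈ 12.000 × 0.5 ≈ 6.000 μg/mL.

6.0 μg/mL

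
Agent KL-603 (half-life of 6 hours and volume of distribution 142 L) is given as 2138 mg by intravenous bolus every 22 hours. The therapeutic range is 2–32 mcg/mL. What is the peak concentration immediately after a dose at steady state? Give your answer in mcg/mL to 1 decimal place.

16.3 mcg/mL

τ/t½ = 22/6 ≈ 3.6667, so fraction remaining f = (1/2)^(22/6) ≈ 0.0787.
At steady state, accumulation factor R = 1/(1 − e^(−kτ)) ≈ 1.0854.
Single-dose peak C₀ = D/Vd = 2138/142 ≈ 15.056 mcg/mL.
Steady-state peak Cmax,ss = C₀·R ≈ 15.056 × 1.0854 ≈ 16.342 mcg/mL.
Peak 16.3 mcg/mL vs MTC 32 mcg/mL: below toxic threshold.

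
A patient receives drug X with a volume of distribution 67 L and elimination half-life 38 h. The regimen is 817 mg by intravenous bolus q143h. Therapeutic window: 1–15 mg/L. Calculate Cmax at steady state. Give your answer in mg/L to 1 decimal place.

τ/t½ = 143/38 ≈ 3.7632, so fraction remaining f = (1/2)^(143/38) ≈ 0.0737.
Accumulation ratio R = 1/(1 − f) ≈ 1/0.9263 ≈ 1.0796.
Single-dose peak C₀ = D/Vd = 817/67 ≈ 12.194 mg/L.
Steady-state peak Cmax,ss = C₀·R ≈ 12.194 × 1.0796 ≈ 13.165 mg/L.
Peak 13.2 mg/L vs MTC 15 mg/L: below toxic threshold.

13.2 mg/L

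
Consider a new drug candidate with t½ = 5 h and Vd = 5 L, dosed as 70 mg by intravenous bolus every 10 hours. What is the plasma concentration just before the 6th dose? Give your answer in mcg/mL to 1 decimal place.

f = (1/2)^(τ/t½) = (1/2)^(10/5) ≈ 0.2500.
C₀ = D/Vd = 70/5 ≈ 14.000 mcg/mL.
Before the 6th dose, 5 doses have been given. Superposition: Cmin = C₀·(f + f² + … + f^5).
≈ 14.000 × (0.2500 + 0.0625 + 0.0156 + 0.0039 + 0.0010) ≈ 14.000 × 0.3330 ≈ 4.662 mcg/mL.

4.7 mcg/mL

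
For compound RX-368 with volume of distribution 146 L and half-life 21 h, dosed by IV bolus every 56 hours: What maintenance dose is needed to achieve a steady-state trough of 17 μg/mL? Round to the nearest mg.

13278 mg

τ/t½ = 56/21 ≈ 2.6667, so f = (1/2)^(56/21) ≈ 0.157490.
Cmin,ss = (D/Vd)·f/(1−f), so D = Cmin,ss·Vd·(1−f)/f.
D = 17 × 146 × (1−f)/f ≈ 17 × 146 × 5.34961 ≈ 13277.73 mg.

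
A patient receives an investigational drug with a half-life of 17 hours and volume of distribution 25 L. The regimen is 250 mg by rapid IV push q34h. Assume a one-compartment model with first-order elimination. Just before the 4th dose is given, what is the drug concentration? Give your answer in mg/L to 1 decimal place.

3.3 mg/L

f = (1/2)^(τ/t½) = (1/2)^(34/17) ≈ 0.2500.
C₀ = D/Vd = 250/25 ≈ 10.000 mg/L.
Before the 4th dose, 3 doses have been given. Superposition: Cmin = C₀·(f + f² + … + f^3).
≈ 10.000 × (0.2500 + 0.0625 + 0.0156) ≈ 10.000 × 0.3281 ≈ 3.281 mg/L.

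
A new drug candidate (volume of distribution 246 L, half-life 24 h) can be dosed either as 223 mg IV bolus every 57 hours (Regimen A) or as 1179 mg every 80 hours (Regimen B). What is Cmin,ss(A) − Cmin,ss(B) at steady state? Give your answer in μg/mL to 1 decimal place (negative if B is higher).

Regimen A: f = (1/2)^(57/24) ≈ 0.1928; Cmin,ss = (223/246)·f/(1−f) ≈ 0.217 μg/mL.
Regimen B: f = (1/2)^(80/24) ≈ 0.0992; Cmin,ss = (1179/246)·f/(1−f) ≈ 0.528 μg/mL.
Difference ≈ 0.217 − 0.528 ≈ -0.311 μg/mL.

-0.3 μg/mL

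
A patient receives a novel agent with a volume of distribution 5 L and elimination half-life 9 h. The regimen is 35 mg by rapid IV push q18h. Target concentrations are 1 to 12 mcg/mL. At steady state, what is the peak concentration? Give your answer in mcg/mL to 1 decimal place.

τ = 18 h = 2 half-lives, so f = (1/2)^2 = 0.25.
Accumulation ratio R = 1/(1 − f) = 1/0.75 = 4/3.
Single-dose peak C₀ = D/Vd = 35/5 = 7 mcg/mL.
Steady-state peak Cmax,ss = C₀·R = 7 × 4/3 ≈ 9.333 mcg/mL.
Peak 9.3 mcg/mL vs MTC 12 mcg/mL: below toxic threshold.

9.3 mcg/mL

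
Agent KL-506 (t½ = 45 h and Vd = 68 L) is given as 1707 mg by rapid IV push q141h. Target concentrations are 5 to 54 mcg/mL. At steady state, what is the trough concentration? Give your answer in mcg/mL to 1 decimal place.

τ/t½ = 141/45 ≈ 3.1333, so fraction remaining f = (1/2)^(141/45) ≈ 0.1140.
Accumulation ratio R = 1/(1 − f) ≈ 1/0.8860 ≈ 1.1287.
Each bolus raises the concentration by D/Vd = 1707/68 ≈ 25.103 mcg/mL.
Cmax,ss = C₀/(1 − f) ≈ 25.103/0.8860 ≈ 28.333 mcg/mL.
One interval later, Cmin,ss = Cmax,ss·e^(−kτ) ≈ 28.333 × 0.1140 ≈ 3.230 mcg/mL.
Trough 3.2 mcg/mL vs MEC 5 mcg/mL: subtherapeutic.

3.2 mcg/mL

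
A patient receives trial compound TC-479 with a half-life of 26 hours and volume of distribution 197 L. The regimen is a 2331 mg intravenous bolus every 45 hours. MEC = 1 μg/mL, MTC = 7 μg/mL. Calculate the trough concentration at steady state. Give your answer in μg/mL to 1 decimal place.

τ/t½ = 45/26 ≈ 1.7308, so fraction remaining f = (1/2)^(45/26) ≈ 0.3013.
At steady state, accumulation factor R = 1/(1 − e^(−kτ)) ≈ 1.4312.
Each bolus raises the concentration by D/Vd = 2331/197 ≈ 11.832 μg/mL.
Cmax,ss = C₀/(1 − f) ≈ 11.832/0.6987 ≈ 16.934 μg/mL.
Steady-state trough Cmin,ss = Cmax,ss·f ≈ 16.934 × 0.3013 ≈ 5.102 μg/mL.
Trough 5.1 μg/mL vs MEC 1 μg/mL: adequate.

5.1 μg/mL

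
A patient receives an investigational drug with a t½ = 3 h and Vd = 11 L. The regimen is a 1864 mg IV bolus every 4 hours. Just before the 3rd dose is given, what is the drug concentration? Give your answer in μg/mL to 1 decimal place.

f = (1/2)^(τ/t½) = (1/2)^(4/3) ≈ 0.3969.
C₀ = D/Vd = 1864/11 ≈ 169.455 μg/mL.
Before the 3rd dose, 2 doses have been given. Superposition: Cmin = C₀·(f + f²).
≈ 169.455 × (0.3969 + 0.1575) ≈ 169.455 × 0.5544 ≈ 93.946 μg/mL.

93.9 μg/mL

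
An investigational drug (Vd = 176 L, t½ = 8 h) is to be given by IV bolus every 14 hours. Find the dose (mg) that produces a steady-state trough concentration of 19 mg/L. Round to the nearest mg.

7904 mg

τ/t½ = 14/8 ≈ 1.75, so f = (1/2)^(14/8) ≈ 0.297302.
Cmin,ss = (D/Vd)·f/(1−f), so D = Cmin,ss·Vd·(1−f)/f.
D = 19 × 176 × (1−f)/f ≈ 19 × 176 × 2.36358 ≈ 7903.81 mg.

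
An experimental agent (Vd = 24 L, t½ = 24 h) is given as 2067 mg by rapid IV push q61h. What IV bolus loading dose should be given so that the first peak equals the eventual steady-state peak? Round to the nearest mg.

f = (1/2)^(61/24) ≈ 0.171744; accumulation ratio R = 1/(1−f) ≈ 1.20736.
Loading dose to hit Cmax,ss on first dose: D_load = D_maint·R ≈ 2067 × 1.20736 ≈ 2495.61 mg.

2496 mg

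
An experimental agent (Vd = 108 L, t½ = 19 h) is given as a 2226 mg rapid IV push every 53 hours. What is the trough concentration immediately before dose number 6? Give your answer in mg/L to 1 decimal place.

3.5 mg/L

f = (1/2)^(τ/t½) = (1/2)^(53/19) ≈ 0.1446.
C₀ = D/Vd = 2226/108 ≈ 20.611 mg/L.
Before the 6th dose, 5 doses have been given. Superposition: Cmin = C₀·(f + f² + … + f^5).
≈ 20.611 × (0.1446 + 0.0209 + 0.0030 + 0.0004 + 0.0001) ≈ 20.611 × 0.1690 ≈ 3.483 mg/L.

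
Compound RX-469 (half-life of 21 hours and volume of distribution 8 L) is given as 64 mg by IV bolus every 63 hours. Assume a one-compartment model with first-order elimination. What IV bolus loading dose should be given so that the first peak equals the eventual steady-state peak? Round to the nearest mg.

73 mg

f = (1/2)^(63/21) ≈ 0.125000; accumulation ratio R = 1/(1−f) ≈ 1.14286.
Loading dose to hit Cmax,ss on first dose: D_load = D_maint·R ≈ 64 × 1.14286 ≈ 73.14 mg.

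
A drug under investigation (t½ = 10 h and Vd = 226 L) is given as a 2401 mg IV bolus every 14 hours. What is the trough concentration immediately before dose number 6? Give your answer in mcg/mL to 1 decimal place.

6.4 mcg/mL

f = (1/2)^(τ/t½) = (1/2)^(14/10) ≈ 0.3789.
C₀ = D/Vd = 2401/226 ≈ 10.624 mcg/mL.
Before the 6th dose, 5 doses have been given. Superposition: Cmin = C₀·(f + f² + … + f^5).
≈ 10.624 × (0.3789 + 0.1436 + 0.0544 + 0.0206 + 0.0078) ≈ 10.624 × 0.6053 ≈ 6.431 mcg/mL.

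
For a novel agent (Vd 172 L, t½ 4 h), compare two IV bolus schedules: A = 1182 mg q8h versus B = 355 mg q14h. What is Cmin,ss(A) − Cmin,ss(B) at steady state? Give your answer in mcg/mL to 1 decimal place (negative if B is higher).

Regimen A: f = (1/2)^(8/4) ≈ 0.2500; Cmin,ss = (1182/172)·f/(1−f) ≈ 2.291 mcg/mL.
Regimen B: f = (1/2)^(14/4) ≈ 0.0884; Cmin,ss = (355/172)·f/(1−f) ≈ 0.200 mcg/mL.
Difference ≈ 2.291 − 0.200 ≈ 2.091 mcg/mL.

2.1 mcg/mL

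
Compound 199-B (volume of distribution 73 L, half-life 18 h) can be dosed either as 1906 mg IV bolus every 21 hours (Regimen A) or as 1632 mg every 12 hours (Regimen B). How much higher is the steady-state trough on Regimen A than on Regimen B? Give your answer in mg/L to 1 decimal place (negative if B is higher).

Regimen A: f = (1/2)^(21/18) ≈ 0.4454; Cmin,ss = (1906/73)·f/(1−f) ≈ 20.969 mg/L.
Regimen B: f = (1/2)^(12/18) ≈ 0.6300; Cmin,ss = (1632/73)·f/(1−f) ≈ 38.066 mg/L.
Difference ≈ 20.969 − 38.066 ≈ -17.097 mg/L.

-17.1 mg/L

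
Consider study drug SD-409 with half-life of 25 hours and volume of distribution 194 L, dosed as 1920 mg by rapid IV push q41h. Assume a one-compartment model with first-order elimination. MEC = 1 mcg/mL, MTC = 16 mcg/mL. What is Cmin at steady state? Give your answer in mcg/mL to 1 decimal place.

4.7 mcg/mL

τ/t½ = 41/25 ≈ 1.64, so fraction remaining f = (1/2)^(41/25) ≈ 0.3209.
Accumulation ratio R = 1/(1 − f) ≈ 1/0.6791 ≈ 1.4725.
Each bolus raises the concentration by D/Vd = 1920/194 ≈ 9.897 mcg/mL.
Cmax,ss = C₀/(1 − f) ≈ 9.897/0.6791 ≈ 14.574 mcg/mL.
One interval later, Cmin,ss = Cmax,ss·e^(−kτ) ≈ 14.574 × 0.3209 ≈ 4.677 mcg/mL.
Trough 4.7 mcg/mL vs MEC 1 mcg/mL: adequate.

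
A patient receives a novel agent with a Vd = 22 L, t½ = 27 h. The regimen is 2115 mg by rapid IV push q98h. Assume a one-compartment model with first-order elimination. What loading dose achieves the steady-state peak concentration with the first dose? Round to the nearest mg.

2301 mg

f = (1/2)^(98/27) ≈ 0.080793; accumulation ratio R = 1/(1−f) ≈ 1.08789.
Loading dose to hit Cmax,ss on first dose: D_load = D_maint·R ≈ 2115 × 1.08789 ≈ 2300.89 mg.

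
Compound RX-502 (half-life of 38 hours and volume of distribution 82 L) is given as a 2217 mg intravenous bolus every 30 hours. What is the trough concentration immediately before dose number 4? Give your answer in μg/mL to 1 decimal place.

29.9 μg/mL

f = (1/2)^(τ/t½) = (1/2)^(30/38) ≈ 0.5786.
C₀ = D/Vd = 2217/82 ≈ 27.037 μg/mL.
Before the 4th dose, 3 doses have been given. Superposition: Cmin = C₀·(f + f² + … + f^3).
≈ 27.037 × (0.5786 + 0.3348 + 0.1937) ≈ 27.037 × 1.1071 ≈ 29.933 μg/mL.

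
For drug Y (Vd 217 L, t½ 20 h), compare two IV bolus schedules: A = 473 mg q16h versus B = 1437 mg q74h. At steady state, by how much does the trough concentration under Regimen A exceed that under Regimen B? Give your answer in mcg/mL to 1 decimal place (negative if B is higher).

2.4 mcg/mL

Regimen A: f = (1/2)^(16/20) ≈ 0.5743; Cmin,ss = (473/217)·f/(1−f) ≈ 2.941 mcg/mL.
Regimen B: f = (1/2)^(74/20) ≈ 0.0769; Cmin,ss = (1437/217)·f/(1−f) ≈ 0.552 mcg/mL.
Difference ≈ 2.941 − 0.552 ≈ 2.389 mcg/mL.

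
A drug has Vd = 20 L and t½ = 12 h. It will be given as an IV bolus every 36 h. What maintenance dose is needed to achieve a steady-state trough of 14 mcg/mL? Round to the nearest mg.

1960 mg

τ/t½ = 36/12 ≈ 3, so f = (1/2)^(36/12) ≈ 0.125000.
Cmin,ss = (D/Vd)·f/(1−f), so D = Cmin,ss·Vd·(1−f)/f.
D = 14 × 20 × (1−f)/f ≈ 14 × 20 × 7.00000 ≈ 1960.00 mg.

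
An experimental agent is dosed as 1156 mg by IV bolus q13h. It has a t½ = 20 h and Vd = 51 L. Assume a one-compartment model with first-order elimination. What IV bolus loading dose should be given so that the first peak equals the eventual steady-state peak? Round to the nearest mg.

3187 mg

f = (1/2)^(13/20) ≈ 0.637280; accumulation ratio R = 1/(1−f) ≈ 2.75695.
Loading dose to hit Cmax,ss on first dose: D_load = D_maint·R ≈ 1156 × 2.75695 ≈ 3187.03 mg.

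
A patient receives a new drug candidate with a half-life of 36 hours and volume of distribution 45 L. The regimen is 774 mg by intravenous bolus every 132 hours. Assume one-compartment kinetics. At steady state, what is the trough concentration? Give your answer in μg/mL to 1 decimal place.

τ/t½ = 132/36 ≈ 3.6667, so fraction remaining f = (1/2)^(132/36) ≈ 0.0787.
Each bolus raises the concentration by D/Vd = 774/45 ≈ 17.200 μg/mL.
Steady-state trough Cmin,ss = C₀·f/(1−f) ≈ 17.200 × 0.0787/0.9213 ≈ 1.469 μg/mL.

1.5 μg/mL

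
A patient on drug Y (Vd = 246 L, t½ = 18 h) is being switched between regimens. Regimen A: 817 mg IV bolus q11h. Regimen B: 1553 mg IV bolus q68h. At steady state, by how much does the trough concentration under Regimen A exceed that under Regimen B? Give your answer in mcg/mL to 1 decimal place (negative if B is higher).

5.8 mcg/mL

Regimen A: f = (1/2)^(11/18) ≈ 0.6547; Cmin,ss = (817/246)·f/(1−f) ≈ 6.297 mcg/mL.
Regimen B: f = (1/2)^(68/18) ≈ 0.0729; Cmin,ss = (1553/246)·f/(1−f) ≈ 0.496 mcg/mL.
Difference ≈ 6.297 − 0.496 ≈ 5.801 mcg/mL.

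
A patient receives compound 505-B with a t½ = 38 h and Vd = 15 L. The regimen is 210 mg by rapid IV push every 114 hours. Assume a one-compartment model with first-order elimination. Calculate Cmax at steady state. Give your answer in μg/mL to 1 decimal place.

τ = 114 h = 3 half-lives, so f = (1/2)^3 = 0.125.
Accumulation ratio R = 1/(1 − f) = 1/0.875 = 8/7.
Single-dose peak C₀ = D/Vd = 210/15 = 14 μg/mL.
Steady-state peak Cmax,ss = C₀·R = 14 × 8/7 ≈ 16.000 μg/mL.

16.0 μg/mL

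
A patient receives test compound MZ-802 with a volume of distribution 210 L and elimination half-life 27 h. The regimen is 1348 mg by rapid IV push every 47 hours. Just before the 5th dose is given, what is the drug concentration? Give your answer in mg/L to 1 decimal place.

f = (1/2)^(τ/t½) = (1/2)^(47/27) ≈ 0.2992.
C₀ = D/Vd = 1348/210 ≈ 6.419 mg/L.
Before the 5th dose, 4 doses have been given. Superposition: Cmin = C₀·(f + f² + … + f^4).
≈ 6.419 × (0.2992 + 0.0895 + 0.0268 + 0.0080) ≈ 6.419 × 0.4235 ≈ 2.718 mg/L.

2.7 mg/L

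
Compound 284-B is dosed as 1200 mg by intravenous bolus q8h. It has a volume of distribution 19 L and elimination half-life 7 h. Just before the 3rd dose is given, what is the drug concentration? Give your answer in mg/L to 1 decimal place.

41.6 mg/L

f = (1/2)^(τ/t½) = (1/2)^(8/7) ≈ 0.4529.
C₀ = D/Vd = 1200/19 ≈ 63.158 mg/L.
Before the 3rd dose, 2 doses have been given. Superposition: Cmin = C₀·(f + f²).
≈ 63.158 × (0.4529 + 0.2051) ≈ 63.158 × 0.6580 ≈ 41.558 mg/L.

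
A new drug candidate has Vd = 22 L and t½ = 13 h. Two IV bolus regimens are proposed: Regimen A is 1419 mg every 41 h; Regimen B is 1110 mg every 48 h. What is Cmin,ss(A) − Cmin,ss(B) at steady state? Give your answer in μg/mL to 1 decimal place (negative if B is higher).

Regimen A: f = (1/2)^(41/13) ≈ 0.1124; Cmin,ss = (1419/22)·f/(1−f) ≈ 8.168 μg/mL.
Regimen B: f = (1/2)^(48/13) ≈ 0.0774; Cmin,ss = (1110/22)·f/(1−f) ≈ 4.233 μg/mL.
Difference ≈ 8.168 − 4.233 ≈ 3.935 μg/mL.

3.9 μg/mL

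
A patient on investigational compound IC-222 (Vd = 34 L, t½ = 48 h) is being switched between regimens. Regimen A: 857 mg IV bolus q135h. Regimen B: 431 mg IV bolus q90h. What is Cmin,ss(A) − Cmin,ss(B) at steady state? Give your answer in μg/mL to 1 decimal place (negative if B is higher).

Regimen A: f = (1/2)^(135/48) ≈ 0.1423; Cmin,ss = (857/34)·f/(1−f) ≈ 4.182 μg/mL.
Regimen B: f = (1/2)^(90/48) ≈ 0.2726; Cmin,ss = (431/34)·f/(1−f) ≈ 4.751 μg/mL.
Difference ≈ 4.182 − 4.751 ≈ -0.569 μg/mL.

-0.6 μg/mL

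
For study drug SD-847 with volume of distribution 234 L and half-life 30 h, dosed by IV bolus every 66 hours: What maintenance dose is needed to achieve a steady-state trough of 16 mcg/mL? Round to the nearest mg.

τ/t½ = 66/30 ≈ 2.2, so f = (1/2)^(66/30) ≈ 0.217638.
Cmin,ss = (D/Vd)·f/(1−f), so D = Cmin,ss·Vd·(1−f)/f.
D = 16 × 234 × (1−f)/f ≈ 16 × 234 × 3.59479 ≈ 13458.89 mg.

13459 mg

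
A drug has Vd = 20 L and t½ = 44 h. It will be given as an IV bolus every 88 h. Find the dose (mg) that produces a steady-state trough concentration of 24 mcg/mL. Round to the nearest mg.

τ/t½ = 88/44 ≈ 2, so f = (1/2)^(88/44) ≈ 0.250000.
Cmin,ss = (D/Vd)·f/(1−f), so D = Cmin,ss·Vd·(1−f)/f.
D = 24 × 20 × (1−f)/f ≈ 24 × 20 × 3.00000 ≈ 1440.00 mg.

1440 mg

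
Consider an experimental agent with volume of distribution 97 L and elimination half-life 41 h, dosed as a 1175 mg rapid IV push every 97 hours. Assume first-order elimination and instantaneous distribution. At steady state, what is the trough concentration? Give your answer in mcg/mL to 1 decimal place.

k = ln2/t½ = ln2/41 ≈ 0.016906 h⁻¹; fraction remaining f = e^(−kτ) = e^(−0.016906×97) ≈ 0.1940.
At steady state, accumulation factor R = 1/(1 − e^(−kτ)) ≈ 1.2407.
Each bolus raises the concentration by D/Vd = 1175/97 ≈ 12.113 mcg/mL.
Steady-state peak Cmax,ss = C₀·R ≈ 12.113 × 1.2407 ≈ 15.029 mcg/mL.
One interval later, Cmin,ss = Cmax,ss·e^(−kτ) ≈ 15.029 × 0.1940 ≈ 2.916 mcg/mL.

2.9 mcg/mL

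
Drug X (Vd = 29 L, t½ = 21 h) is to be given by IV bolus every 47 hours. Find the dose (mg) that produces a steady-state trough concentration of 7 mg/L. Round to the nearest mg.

τ/t½ = 47/21 ≈ 2.2381, so f = (1/2)^(47/21) ≈ 0.211966.
Cmin,ss = (D/Vd)·f/(1−f), so D = Cmin,ss·Vd·(1−f)/f.
D = 7 × 29 × (1−f)/f ≈ 7 × 29 × 3.71774 ≈ 754.70 mg.

755 mg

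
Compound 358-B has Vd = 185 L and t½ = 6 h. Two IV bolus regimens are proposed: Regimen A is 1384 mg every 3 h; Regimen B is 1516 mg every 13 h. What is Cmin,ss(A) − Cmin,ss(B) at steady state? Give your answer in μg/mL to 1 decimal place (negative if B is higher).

15.7 μg/mL

Regimen A: f = (1/2)^(3/6) ≈ 0.7071; Cmin,ss = (1384/185)·f/(1−f) ≈ 18.060 μg/mL.
Regimen B: f = (1/2)^(13/6) ≈ 0.2227; Cmin,ss = (1516/185)·f/(1−f) ≈ 2.348 μg/mL.
Difference ≈ 18.060 − 2.348 ≈ 15.712 μg/mL.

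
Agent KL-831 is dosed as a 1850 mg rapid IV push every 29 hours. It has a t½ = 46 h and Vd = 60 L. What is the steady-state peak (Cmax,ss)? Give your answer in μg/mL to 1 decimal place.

k = ln2/t½ = ln2/46 ≈ 0.015068 h⁻¹; fraction remaining f = e^(−kτ) = e^(−0.015068×29) ≈ 0.6460.
Accumulation ratio R = 1/(1 − f) ≈ 1/0.3540 ≈ 2.8249.
Each bolus raises the concentration by D/Vd = 1850/60 ≈ 30.833 μg/mL.
Cmax,ss = C₀/(1 − f) ≈ 30.833/0.3540 ≈ 87.099 μg/mL.

87.1 μg/mL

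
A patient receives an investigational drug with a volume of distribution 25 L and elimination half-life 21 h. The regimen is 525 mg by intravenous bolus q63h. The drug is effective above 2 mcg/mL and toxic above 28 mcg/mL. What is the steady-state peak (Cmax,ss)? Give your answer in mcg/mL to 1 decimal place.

24.0 mcg/mL

τ = 63 h = 3 half-lives, so f = (1/2)^3 = 0.125.
Accumulation ratio R = 1/(1 − f) = 1/0.875 = 8/7.
Single-dose peak C₀ = D/Vd = 525/25 = 21 mcg/mL.
Steady-state peak Cmax,ss = C₀·R = 21 × 8/7 ≈ 24.000 mcg/mL.
Peak 24.0 mcg/mL vs MTC 28 mcg/mL: below toxic threshold.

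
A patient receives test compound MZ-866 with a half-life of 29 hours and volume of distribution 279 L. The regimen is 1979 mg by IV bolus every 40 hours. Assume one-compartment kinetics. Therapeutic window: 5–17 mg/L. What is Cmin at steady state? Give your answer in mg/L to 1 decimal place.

k = ln2/t½ = ln2/29 ≈ 0.023902 h⁻¹; fraction remaining f = e^(−kτ) = e^(−0.023902×40) ≈ 0.3844.
At steady state, accumulation factor R = 1/(1 − e^(−kτ)) ≈ 1.6244.
Each bolus raises the concentration by D/Vd = 1979/279 ≈ 7.093 mg/L.
Steady-state peak Cmax,ss = C₀·R ≈ 7.093 × 1.6244 ≈ 11.522 mg/L.
Steady-state trough Cmin,ss = Cmax,ss·f ≈ 11.522 × 0.3844 ≈ 4.429 mg/L.
Trough 4.4 mg/L vs MEC 5 mg/L: subtherapeutic.

4.4 mg/L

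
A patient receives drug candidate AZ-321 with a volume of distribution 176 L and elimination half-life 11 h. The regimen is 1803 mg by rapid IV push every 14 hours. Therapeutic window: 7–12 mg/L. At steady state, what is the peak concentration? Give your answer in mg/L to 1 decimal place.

17.5 mg/L

Over one 14-h interval, 14/11 ≈ 1.2727 half-lives elapse, leaving f ≈ 0.4139 of each dose.
At steady state, accumulation factor R = 1/(1 − e^(−kτ)) ≈ 1.7062.
Each bolus raises the concentration by D/Vd = 1803/176 ≈ 10.244 mg/L.
Cmax,ss = C₀/(1 − f) ≈ 10.244/0.5861 ≈ 17.478 mg/L.
Peak 17.5 mg/L vs MTC 12 mg/L: exceeds toxic threshold.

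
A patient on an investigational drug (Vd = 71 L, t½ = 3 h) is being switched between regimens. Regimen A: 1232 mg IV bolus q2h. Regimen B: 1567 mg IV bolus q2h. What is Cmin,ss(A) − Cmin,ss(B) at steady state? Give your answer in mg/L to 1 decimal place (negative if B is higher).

Regimen A: f = (1/2)^(2/3) ≈ 0.6300; Cmin,ss = (1232/71)·f/(1−f) ≈ 29.545 mg/L.
Regimen B: f = (1/2)^(2/3) ≈ 0.6300; Cmin,ss = (1567/71)·f/(1−f) ≈ 37.579 mg/L.
Difference ≈ 29.545 − 37.579 ≈ -8.034 mg/L.

-8.0 mg/L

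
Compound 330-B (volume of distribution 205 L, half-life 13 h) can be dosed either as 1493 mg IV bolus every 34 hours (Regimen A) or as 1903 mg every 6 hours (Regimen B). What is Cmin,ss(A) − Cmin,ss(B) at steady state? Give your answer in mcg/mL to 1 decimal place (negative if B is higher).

Regimen A: f = (1/2)^(34/13) ≈ 0.1632; Cmin,ss = (1493/205)·f/(1−f) ≈ 1.420 mcg/mL.
Regimen B: f = (1/2)^(6/13) ≈ 0.7262; Cmin,ss = (1903/205)·f/(1−f) ≈ 24.621 mcg/mL.
Difference ≈ 1.420 − 24.621 ≈ -23.201 mcg/mL.

-23.2 mcg/mL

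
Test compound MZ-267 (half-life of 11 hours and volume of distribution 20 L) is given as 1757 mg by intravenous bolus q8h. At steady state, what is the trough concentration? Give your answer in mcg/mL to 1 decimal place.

Over one 8-h interval, 8/11 ≈ 0.72727 half-lives elapse, leaving f ≈ 0.6040 of each dose.
Accumulation ratio R = 1/(1 − f) ≈ 1/0.3960 ≈ 2.5253.
Single-dose peak C₀ = D/Vd = 1757/20 ≈ 87.850 mcg/mL.
Cmax,ss = C₀/(1 − f) ≈ 87.850/0.3960 ≈ 221.843 mcg/mL.
One interval later, Cmin,ss = Cmax,ss·e^(−kτ) ≈ 221.843 × 0.6040 ≈ 133.993 mcg/mL.

134.0 mcg/mL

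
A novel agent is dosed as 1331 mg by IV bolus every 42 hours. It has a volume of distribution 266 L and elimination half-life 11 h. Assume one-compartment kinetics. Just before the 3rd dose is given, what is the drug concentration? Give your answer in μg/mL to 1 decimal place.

0.4 μg/mL

f = (1/2)^(τ/t½) = (1/2)^(42/11) ≈ 0.0709.
C₀ = D/Vd = 1331/266 ≈ 5.004 μg/mL.
Before the 3rd dose, 2 doses have been given. Superposition: Cmin = C₀·(f + f²).
≈ 5.004 × (0.0709 + 0.0050) ≈ 5.004 × 0.0759 ≈ 0.380 μg/mL.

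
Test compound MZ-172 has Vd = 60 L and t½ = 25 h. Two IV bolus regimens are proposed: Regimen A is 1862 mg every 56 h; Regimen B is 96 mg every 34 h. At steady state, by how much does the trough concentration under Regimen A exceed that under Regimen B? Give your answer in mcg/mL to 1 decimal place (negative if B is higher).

Regimen A: f = (1/2)^(56/25) ≈ 0.2117; Cmin,ss = (1862/60)·f/(1−f) ≈ 8.334 mcg/mL.
Regimen B: f = (1/2)^(34/25) ≈ 0.3896; Cmin,ss = (96/60)·f/(1−f) ≈ 1.021 mcg/mL.
Difference ≈ 8.334 − 1.021 ≈ 7.313 mcg/mL.

7.3 mcg/mL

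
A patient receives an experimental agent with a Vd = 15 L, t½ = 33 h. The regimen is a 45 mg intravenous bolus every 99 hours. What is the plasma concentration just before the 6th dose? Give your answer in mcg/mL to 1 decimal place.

f = (1/2)^(τ/t½) = (1/2)^(99/33) ≈ 0.1250.
C₀ = D/Vd = 45/15 ≈ 3.000 mcg/mL.
Before the 6th dose, 5 doses have been given. Superposition: Cmin = C₀·(f + f² + … + f^5).
≈ 3.000 × (0.1250 + 0.0156 + 0.0020 + 0.0002 + 0.0000) ≈ 3.000 × 0.1428 ≈ 0.428 mcg/mL.

0.4 mcg/mL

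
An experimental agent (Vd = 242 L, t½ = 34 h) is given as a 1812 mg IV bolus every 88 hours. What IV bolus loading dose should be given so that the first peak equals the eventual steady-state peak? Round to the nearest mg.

f = (1/2)^(88/34) ≈ 0.166289; accumulation ratio R = 1/(1−f) ≈ 1.19946.
Loading dose to hit Cmax,ss on first dose: D_load = D_maint·R ≈ 1812 × 1.19946 ≈ 2173.42 mg.

2173 mg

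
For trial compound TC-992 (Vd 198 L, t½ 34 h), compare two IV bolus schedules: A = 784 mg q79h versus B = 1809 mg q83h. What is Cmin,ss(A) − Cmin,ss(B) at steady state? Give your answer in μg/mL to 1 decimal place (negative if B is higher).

-1.1 μg/mL

Regimen A: f = (1/2)^(79/34) ≈ 0.1998; Cmin,ss = (784/198)·f/(1−f) ≈ 0.989 μg/mL.
Regimen B: f = (1/2)^(83/34) ≈ 0.1841; Cmin,ss = (1809/198)·f/(1−f) ≈ 2.062 μg/mL.
Difference ≈ 0.989 − 2.062 ≈ -1.073 μg/mL.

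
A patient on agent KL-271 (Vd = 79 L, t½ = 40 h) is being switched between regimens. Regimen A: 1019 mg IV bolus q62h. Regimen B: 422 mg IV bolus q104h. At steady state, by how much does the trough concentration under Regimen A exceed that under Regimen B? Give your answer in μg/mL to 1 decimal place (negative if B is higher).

Regimen A: f = (1/2)^(62/40) ≈ 0.3415; Cmin,ss = (1019/79)·f/(1−f) ≈ 6.689 μg/mL.
Regimen B: f = (1/2)^(104/40) ≈ 0.1649; Cmin,ss = (422/79)·f/(1−f) ≈ 1.055 μg/mL.
Difference ≈ 6.689 − 1.055 ≈ 5.634 μg/mL.

5.6 μg/mL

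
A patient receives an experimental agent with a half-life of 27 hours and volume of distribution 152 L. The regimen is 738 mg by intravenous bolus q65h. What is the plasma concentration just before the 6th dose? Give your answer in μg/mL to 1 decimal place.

1.1 μg/mL

f = (1/2)^(τ/t½) = (1/2)^(65/27) ≈ 0.1885.
C₀ = D/Vd = 738/152 ≈ 4.855 μg/mL.
Before the 6th dose, 5 doses have been given. Superposition: Cmin = C₀·(f + f² + … + f^5).
≈ 4.855 × (0.1885 + 0.0355 + 0.0067 + 0.0013 + 0.0002) ≈ 4.855 × 0.2322 ≈ 1.127 μg/mL.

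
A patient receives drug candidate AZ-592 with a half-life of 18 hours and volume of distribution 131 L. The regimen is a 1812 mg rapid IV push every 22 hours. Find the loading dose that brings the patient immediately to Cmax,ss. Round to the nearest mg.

3171 mg

f = (1/2)^(22/18) ≈ 0.428622; accumulation ratio R = 1/(1−f) ≈ 1.75015.
Loading dose to hit Cmax,ss on first dose: D_load = D_maint·R ≈ 1812 × 1.75015 ≈ 3171.27 mg.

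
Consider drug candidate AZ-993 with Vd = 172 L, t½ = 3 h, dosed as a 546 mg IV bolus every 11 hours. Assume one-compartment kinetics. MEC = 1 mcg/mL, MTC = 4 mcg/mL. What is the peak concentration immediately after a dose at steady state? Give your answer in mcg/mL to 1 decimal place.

k = ln2/t½ = ln2/3 ≈ 0.231049 h⁻¹; fraction remaining f = e^(−kτ) = e^(−0.231049×11) ≈ 0.0787.
Accumulation ratio R = 1/(1 − f) ≈ 1/0.9213 ≈ 1.0854.
Single-dose peak C₀ = D/Vd = 546/172 ≈ 3.174 mcg/mL.
Steady-state peak Cmax,ss = C₀·R ≈ 3.174 × 1.0854 ≈ 3.445 mcg/mL.
Peak 3.4 mcg/mL vs MTC 4 mcg/mL: below toxic threshold.

3.4 mcg/mL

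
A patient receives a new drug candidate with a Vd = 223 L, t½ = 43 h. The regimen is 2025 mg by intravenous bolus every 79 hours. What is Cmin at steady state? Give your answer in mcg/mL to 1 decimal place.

k = ln2/t½ = ln2/43 ≈ 0.016120 h⁻¹; fraction remaining f = e^(−kτ) = e^(−0.016120×79) ≈ 0.2799.
At steady state, accumulation factor R = 1/(1 − e^(−kτ)) ≈ 1.3887.
Each bolus raises the concentration by D/Vd = 2025/223 ≈ 9.081 mcg/mL.
Steady-state peak Cmax,ss = C₀·R ≈ 9.081 × 1.3887 ≈ 12.611 mcg/mL.
Steady-state trough Cmin,ss = Cmax,ss·f ≈ 12.611 × 0.2799 ≈ 3.530 mcg/mL.

3.5 mcg/mL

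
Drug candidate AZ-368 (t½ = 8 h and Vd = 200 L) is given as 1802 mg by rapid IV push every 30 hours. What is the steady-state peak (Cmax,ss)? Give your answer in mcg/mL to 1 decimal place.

τ/t½ = 30/8 ≈ 3.75, so fraction remaining f = (1/2)^(30/8) ≈ 0.0743.
Accumulation ratio R = 1/(1 − f) ≈ 1/0.9257 ≈ 1.0803.
Single-dose peak C₀ = D/Vd = 1802/200 ≈ 9.010 mcg/mL.
Steady-state peak Cmax,ss = C₀·R ≈ 9.010 × 1.0803 ≈ 9.734 mcg/mL.

9.7 mcg/mL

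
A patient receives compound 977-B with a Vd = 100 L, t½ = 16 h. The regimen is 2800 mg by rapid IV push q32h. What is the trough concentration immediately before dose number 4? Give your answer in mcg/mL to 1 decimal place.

f = (1/2)^(τ/t½) = (1/2)^(32/16) ≈ 0.2500.
C₀ = D/Vd = 2800/100 ≈ 28.000 mcg/mL.
Before the 4th dose, 3 doses have been given. Superposition: Cmin = C₀·(f + f² + … + f^3).
≈ 28.000 × (0.2500 + 0.0625 + 0.0156) ≈ 28.000 × 0.3281 ≈ 9.187 mcg/mL.

9.2 mcg/mL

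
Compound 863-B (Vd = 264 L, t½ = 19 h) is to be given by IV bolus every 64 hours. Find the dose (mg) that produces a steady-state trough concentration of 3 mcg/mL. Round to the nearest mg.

τ/t½ = 64/19 ≈ 3.3684, so f = (1/2)^(64/19) ≈ 0.096829.
Cmin,ss = (D/Vd)·f/(1−f), so D = Cmin,ss·Vd·(1−f)/f.
D = 3 × 264 × (1−f)/f ≈ 3 × 264 × 9.32748 ≈ 7387.36 mg.

7387 mg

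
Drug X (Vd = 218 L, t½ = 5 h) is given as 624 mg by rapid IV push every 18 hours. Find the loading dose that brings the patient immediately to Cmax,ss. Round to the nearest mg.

f = (1/2)^(18/5) ≈ 0.082469; accumulation ratio R = 1/(1−f) ≈ 1.08988.
Loading dose to hit Cmax,ss on first dose: D_load = D_maint·R ≈ 624 × 1.08988 ≈ 680.09 mg.

680 mg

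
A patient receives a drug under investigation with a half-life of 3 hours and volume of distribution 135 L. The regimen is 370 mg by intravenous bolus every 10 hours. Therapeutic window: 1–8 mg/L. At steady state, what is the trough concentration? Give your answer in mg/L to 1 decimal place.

k = ln2/t½ = ln2/3 ≈ 0.231049 h⁻¹; fraction remaining f = e^(−kτ) = e^(−0.231049×10) ≈ 0.0992.
Single-dose peak C₀ = D/Vd = 370/135 ≈ 2.741 mg/L.
Steady-state trough Cmin,ss = C₀·f/(1−f) ≈ 2.741 × 0.0992/0.9008 ≈ 0.302 mg/L.
Trough 0.3 mg/L vs MEC 1 mg/L: subtherapeutic.

0.3 mg/L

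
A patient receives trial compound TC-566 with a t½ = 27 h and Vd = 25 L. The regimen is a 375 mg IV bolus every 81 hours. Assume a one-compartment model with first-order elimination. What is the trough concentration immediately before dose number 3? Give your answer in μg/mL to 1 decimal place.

f = (1/2)^(τ/t½) = (1/2)^(81/27) ≈ 0.1250.
C₀ = D/Vd = 375/25 ≈ 15.000 μg/mL.
Before the 3rd dose, 2 doses have been given. Superposition: Cmin = C₀·(f + f²).
≈ 15.000 × (0.1250 + 0.0156) ≈ 15.000 × 0.1406 ≈ 2.109 μg/mL.

2.1 μg/mL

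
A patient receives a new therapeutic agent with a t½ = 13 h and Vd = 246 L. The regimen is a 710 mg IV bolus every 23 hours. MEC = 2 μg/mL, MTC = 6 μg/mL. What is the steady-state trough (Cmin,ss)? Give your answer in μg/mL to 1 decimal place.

τ/t½ = 23/13 ≈ 1.7692, so fraction remaining f = (1/2)^(23/13) ≈ 0.2934.
Accumulation ratio R = 1/(1 − f) ≈ 1/0.7066 ≈ 1.4152.
Single-dose peak C₀ = D/Vd = 710/246 ≈ 2.886 μg/mL.
Cmax,ss = C₀/(1 − f) ≈ 2.886/0.7066 ≈ 4.084 μg/mL.
Steady-state trough Cmin,ss = Cmax,ss·f ≈ 4.084 × 0.2934 ≈ 1.198 μg/mL.
Trough 1.2 μg/mL vs MEC 2 μg/mL: subtherapeutic.

1.2 μg/mL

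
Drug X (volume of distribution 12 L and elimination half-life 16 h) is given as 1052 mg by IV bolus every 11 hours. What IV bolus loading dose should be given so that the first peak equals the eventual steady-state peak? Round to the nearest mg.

f = (1/2)^(11/16) ≈ 0.620929; accumulation ratio R = 1/(1−f) ≈ 2.63803.
Loading dose to hit Cmax,ss on first dose: D_load = D_maint·R ≈ 1052 × 2.63803 ≈ 2775.21 mg.

2775 mg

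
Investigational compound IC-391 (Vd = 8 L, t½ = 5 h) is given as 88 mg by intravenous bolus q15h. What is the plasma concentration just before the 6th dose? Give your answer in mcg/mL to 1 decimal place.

1.6 mcg/mL

f = (1/2)^(τ/t½) = (1/2)^(15/5) ≈ 0.1250.
C₀ = D/Vd = 88/8 ≈ 11.000 mcg/mL.
Before the 6th dose, 5 doses have been given. Superposition: Cmin = C₀·(f + f² + … + f^5).
≈ 11.000 × (0.1250 + 0.0156 + 0.0020 + 0.0002 + 0.0000) ≈ 11.000 × 0.1428 ≈ 1.571 mcg/mL.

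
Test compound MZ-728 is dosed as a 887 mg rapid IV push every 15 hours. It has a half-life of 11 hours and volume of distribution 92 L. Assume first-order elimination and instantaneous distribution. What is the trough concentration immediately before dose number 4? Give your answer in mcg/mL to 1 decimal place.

f = (1/2)^(τ/t½) = (1/2)^(15/11) ≈ 0.3886.
C₀ = D/Vd = 887/92 ≈ 9.641 mcg/mL.
Before the 4th dose, 3 doses have been given. Superposition: Cmin = C₀·(f + f² + … + f^3).
≈ 9.641 × (0.3886 + 0.1510 + 0.0587) ≈ 9.641 × 0.5983 ≈ 5.768 mcg/mL.

5.8 mcg/mL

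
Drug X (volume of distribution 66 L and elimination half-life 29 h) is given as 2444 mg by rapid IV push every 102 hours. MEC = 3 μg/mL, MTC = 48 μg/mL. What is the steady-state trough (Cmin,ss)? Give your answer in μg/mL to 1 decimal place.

Over one 102-h interval, 102/29 ≈ 3.5172 half-lives elapse, leaving f ≈ 0.0873 of each dose.
Each bolus raises the concentration by D/Vd = 2444/66 ≈ 37.030 μg/mL.
Steady-state trough Cmin,ss = C₀·f/(1−f) ≈ 37.030 × 0.0873/0.9127 ≈ 3.542 μg/mL.
Trough 3.5 μg/mL vs MEC 3 μg/mL: adequate.

3.5 μg/mL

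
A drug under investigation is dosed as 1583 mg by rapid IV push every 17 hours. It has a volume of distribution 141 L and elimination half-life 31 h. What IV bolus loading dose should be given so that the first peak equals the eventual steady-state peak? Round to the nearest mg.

f = (1/2)^(17/31) ≈ 0.683784; accumulation ratio R = 1/(1−f) ≈ 3.16240.
Loading dose to hit Cmax,ss on first dose: D_load = D_maint·R ≈ 1583 × 3.16240 ≈ 5006.08 mg.

5006 mg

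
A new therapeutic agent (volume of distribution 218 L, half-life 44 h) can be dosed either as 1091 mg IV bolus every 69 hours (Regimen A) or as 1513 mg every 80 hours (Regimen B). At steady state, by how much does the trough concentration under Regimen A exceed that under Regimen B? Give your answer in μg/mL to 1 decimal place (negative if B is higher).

-0.2 μg/mL

Regimen A: f = (1/2)^(69/44) ≈ 0.3372; Cmin,ss = (1091/218)·f/(1−f) ≈ 2.546 μg/mL.
Regimen B: f = (1/2)^(80/44) ≈ 0.2836; Cmin,ss = (1513/218)·f/(1−f) ≈ 2.747 μg/mL.
Difference ≈ 2.546 − 2.747 ≈ -0.201 μg/mL.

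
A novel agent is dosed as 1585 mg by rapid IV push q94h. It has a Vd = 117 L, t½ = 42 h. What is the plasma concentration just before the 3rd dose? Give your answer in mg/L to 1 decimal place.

f = (1/2)^(τ/t½) = (1/2)^(94/42) ≈ 0.2120.
C₀ = D/Vd = 1585/117 ≈ 13.547 mg/L.
Before the 3rd dose, 2 doses have been given. Superposition: Cmin = C₀·(f + f²).
≈ 13.547 × (0.2120 + 0.0449) ≈ 13.547 × 0.2569 ≈ 3.480 mg/L.

3.5 mg/L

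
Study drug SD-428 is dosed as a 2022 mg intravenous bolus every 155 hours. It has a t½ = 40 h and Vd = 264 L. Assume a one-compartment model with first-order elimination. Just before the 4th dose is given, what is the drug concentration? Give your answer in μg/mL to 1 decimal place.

0.6 μg/mL

f = (1/2)^(τ/t½) = (1/2)^(155/40) ≈ 0.0682.
C₀ = D/Vd = 2022/264 ≈ 7.659 μg/mL.
Before the 4th dose, 3 doses have been given. Superposition: Cmin = C₀·(f + f² + … + f^3).
≈ 7.659 × (0.0682 + 0.0047 + 0.0003) ≈ 7.659 × 0.0732 ≈ 0.561 μg/mL.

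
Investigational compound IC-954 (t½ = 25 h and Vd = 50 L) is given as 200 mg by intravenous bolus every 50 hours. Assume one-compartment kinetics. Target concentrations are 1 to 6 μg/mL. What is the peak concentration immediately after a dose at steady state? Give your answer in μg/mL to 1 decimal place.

5.3 μg/mL

τ = 50 h = 2 half-lives, so f = (1/2)^2 = 0.25.
At steady state, R = 1/(1 − 0.25) = 4/3.
Single-dose peak C₀ = D/Vd = 200/50 = 4 μg/mL.
Steady-state peak Cmax,ss = C₀·R = 4 × 4/3 ≈ 5.333 μg/mL.
Peak 5.3 μg/mL vs MTC 6 μg/mL: below toxic threshold.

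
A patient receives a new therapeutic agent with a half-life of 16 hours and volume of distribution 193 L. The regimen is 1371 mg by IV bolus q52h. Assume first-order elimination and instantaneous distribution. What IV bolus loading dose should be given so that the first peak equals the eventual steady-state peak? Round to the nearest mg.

f = (1/2)^(52/16) ≈ 0.105112; accumulation ratio R = 1/(1−f) ≈ 1.11746.
Loading dose to hit Cmax,ss on first dose: D_load = D_maint·R ≈ 1371 × 1.11746 ≈ 1532.04 mg.

1532 mg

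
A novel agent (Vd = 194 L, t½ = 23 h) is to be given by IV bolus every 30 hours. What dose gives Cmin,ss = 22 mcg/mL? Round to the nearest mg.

τ/t½ = 30/23 ≈ 1.3043, so f = (1/2)^(30/23) ≈ 0.404904.
Cmin,ss = (D/Vd)·f/(1−f), so D = Cmin,ss·Vd·(1−f)/f.
D = 22 × 194 × (1−f)/f ≈ 22 × 194 × 1.46972 ≈ 6272.76 mg.

6273 mg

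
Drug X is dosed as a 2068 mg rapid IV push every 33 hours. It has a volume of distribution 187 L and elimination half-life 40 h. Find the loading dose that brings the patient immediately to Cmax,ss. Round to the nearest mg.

4748 mg

f = (1/2)^(33/40) ≈ 0.564482; accumulation ratio R = 1/(1−f) ≈ 2.29612.
Loading dose to hit Cmax,ss on first dose: D_load = D_maint·R ≈ 2068 × 2.29612 ≈ 4748.38 mg.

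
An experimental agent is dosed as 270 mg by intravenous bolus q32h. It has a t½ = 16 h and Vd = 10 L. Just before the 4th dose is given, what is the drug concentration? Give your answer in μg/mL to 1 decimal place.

f = (1/2)^(τ/t½) = (1/2)^(32/16) ≈ 0.2500.
C₀ = D/Vd = 270/10 ≈ 27.000 μg/mL.
Before the 4th dose, 3 doses have been given. Superposition: Cmin = C₀·(f + f² + … + f^3).
≈ 27.000 × (0.2500 + 0.0625 + 0.0156) ≈ 27.000 × 0.3281 ≈ 8.859 μg/mL.

8.9 μg/mL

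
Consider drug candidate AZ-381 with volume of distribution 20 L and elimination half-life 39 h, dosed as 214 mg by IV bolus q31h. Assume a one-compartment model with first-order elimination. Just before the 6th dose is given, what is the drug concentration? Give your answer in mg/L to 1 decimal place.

f = (1/2)^(τ/t½) = (1/2)^(31/39) ≈ 0.5764.
C₀ = D/Vd = 214/20 ≈ 10.700 mg/L.
Before the 6th dose, 5 doses have been given. Superposition: Cmin = C₀·(f + f² + … + f^5).
≈ 10.700 × (0.5764 + 0.3322 + 0.1915 + 0.1104 + 0.0636) ≈ 10.700 × 1.2741 ≈ 13.633 mg/L.

13.6 mg/L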